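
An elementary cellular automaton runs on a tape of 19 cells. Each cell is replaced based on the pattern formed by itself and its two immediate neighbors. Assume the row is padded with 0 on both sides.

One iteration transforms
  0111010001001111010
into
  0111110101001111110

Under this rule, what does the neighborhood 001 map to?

0

At position 0 the neighborhood is 001; the next row has 0 there.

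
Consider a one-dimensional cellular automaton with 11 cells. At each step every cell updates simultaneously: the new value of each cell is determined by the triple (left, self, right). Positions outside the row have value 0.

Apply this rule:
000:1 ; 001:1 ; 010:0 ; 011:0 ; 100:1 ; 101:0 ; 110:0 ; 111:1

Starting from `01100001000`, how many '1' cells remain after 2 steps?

5

10011110111
01101100010
count of 1: 5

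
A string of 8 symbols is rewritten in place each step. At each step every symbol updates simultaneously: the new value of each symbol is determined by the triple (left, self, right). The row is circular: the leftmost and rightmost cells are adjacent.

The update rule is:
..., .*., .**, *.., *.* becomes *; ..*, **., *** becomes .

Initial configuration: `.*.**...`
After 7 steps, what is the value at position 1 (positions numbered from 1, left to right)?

.***.***
**..**..
*.*.*.*.
********
........
********  (repeats step 4; period 2)
step 7: ........
position 1 holds .

.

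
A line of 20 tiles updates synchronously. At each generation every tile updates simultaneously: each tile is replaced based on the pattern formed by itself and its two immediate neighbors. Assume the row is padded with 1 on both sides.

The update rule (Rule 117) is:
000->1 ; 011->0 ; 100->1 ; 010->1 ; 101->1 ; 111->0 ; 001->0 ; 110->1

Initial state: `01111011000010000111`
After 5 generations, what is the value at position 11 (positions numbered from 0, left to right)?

10001101111011110000
11100110001100011110
00110011100111000011
10011000110001111000
11001110011100001110
position 11 holds 1

1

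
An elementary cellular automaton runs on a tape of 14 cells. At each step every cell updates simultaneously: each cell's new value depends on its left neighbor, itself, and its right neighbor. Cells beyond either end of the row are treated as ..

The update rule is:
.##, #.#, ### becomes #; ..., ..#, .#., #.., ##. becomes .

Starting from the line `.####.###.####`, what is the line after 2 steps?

step 1: .###.###.####.
step 2: .##.###.####..

.##.###.####..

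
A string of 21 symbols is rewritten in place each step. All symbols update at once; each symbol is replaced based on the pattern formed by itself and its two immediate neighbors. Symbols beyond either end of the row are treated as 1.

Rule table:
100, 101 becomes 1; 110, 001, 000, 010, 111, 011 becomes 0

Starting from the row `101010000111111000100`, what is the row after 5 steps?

step 1: 010101000000000100010
step 2: 101010100000000010001
step 3: 010101010000000001000
step 4: 101010101000000000100
step 5: 010101010100000000010

010101010100000000010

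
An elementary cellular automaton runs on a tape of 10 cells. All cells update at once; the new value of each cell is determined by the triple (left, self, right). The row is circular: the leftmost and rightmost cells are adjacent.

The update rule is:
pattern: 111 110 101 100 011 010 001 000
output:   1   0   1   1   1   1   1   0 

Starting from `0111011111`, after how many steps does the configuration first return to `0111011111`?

10

1110111110
1101111101
1011111011
0111110111
1111101110
1111011101
1110111011
1101110111
1011101111
0111011111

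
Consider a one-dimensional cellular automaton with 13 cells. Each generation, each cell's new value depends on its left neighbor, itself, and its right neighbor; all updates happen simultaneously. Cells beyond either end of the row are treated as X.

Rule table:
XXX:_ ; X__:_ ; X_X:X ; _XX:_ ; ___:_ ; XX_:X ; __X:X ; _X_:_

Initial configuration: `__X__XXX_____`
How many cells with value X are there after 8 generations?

_X__X__X____X
X__X__X____X_
X_X__X____X_X
XX__X____X_X_
_X_X____X_X_X
X_X____X_X_X_
XX____X_X_X_X
_X___X_X_X_X_
count of X: 5

5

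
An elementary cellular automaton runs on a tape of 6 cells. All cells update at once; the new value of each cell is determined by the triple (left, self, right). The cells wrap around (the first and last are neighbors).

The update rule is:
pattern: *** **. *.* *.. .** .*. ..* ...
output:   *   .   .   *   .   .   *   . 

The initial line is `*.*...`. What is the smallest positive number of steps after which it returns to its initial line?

2

step 1: ...*.*
step 2: *.*...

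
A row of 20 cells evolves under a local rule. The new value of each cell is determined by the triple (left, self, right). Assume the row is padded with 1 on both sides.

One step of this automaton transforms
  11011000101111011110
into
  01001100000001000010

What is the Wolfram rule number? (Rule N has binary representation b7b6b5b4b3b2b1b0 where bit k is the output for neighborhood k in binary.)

80

position 0: 111 → 0  (bit 7 = 0)
position 1: 110 → 1  (bit 6 = 1)
position 2: 101 → 0  (bit 5 = 0)
position 5: 100 → 1  (bit 4 = 1)
position 3: 011 → 0  (bit 3 = 0)
position 8: 010 → 0  (bit 2 = 0)
position 7: 001 → 0  (bit 1 = 0)
position 6: 000 → 0  (bit 0 = 0)
bits b7..b0 = 01010000 = 80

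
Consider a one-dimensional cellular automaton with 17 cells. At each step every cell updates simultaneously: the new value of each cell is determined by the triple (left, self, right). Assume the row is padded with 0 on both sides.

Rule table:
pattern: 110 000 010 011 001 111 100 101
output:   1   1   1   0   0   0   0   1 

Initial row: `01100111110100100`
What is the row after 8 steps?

00100000011100101
10101111000100111
11110001010100001
00010101111101101
11011110000110111
01100010110011001
00101011010001001
10111101110101001

10111101110101001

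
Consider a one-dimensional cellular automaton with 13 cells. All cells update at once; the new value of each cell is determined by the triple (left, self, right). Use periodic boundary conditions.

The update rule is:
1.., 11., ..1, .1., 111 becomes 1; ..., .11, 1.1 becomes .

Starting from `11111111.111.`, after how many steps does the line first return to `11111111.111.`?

step 1: .1111111..11.
step 2: 1.11111111.11
step 3: 1..1111111..1
step 4: 111.11111111.
step 5: .11..1111111.
step 6: 1.111.1111111
step 7: 1..11..111111
step 8: 111.111.11111
step 9: 111..11..1111
step 10: 11111.111.111
step 11: 11111..11..11
step 12: 1111111.111.1
step 13: 1111111..11..
step 14: .11111111.111
step 15: ..1111111..11
step 16: 11.11111111.1
step 17: 11..1111111..
step 18: .111.11111111
step 19: ..11..1111111
step 20: 11.111.111111
step 21: 11..11..11111
step 22: 1111.111.1111
step 23: 1111..11..111
step 24: 111111.111.11
step 25: 111111..11..1
step 26: 11111111.111.

26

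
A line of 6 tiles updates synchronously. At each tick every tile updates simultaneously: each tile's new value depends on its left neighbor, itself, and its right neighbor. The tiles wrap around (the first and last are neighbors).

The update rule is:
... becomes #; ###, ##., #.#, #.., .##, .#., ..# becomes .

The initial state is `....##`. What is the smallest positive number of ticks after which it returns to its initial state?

.##...
....##

2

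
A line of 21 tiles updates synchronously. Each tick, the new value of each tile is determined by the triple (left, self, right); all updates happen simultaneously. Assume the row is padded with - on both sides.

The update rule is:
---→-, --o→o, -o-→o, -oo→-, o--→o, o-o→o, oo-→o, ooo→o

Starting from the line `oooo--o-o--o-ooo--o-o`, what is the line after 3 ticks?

oo-oooooooooooo-ooooo

-oooooooooooo-ooooooo
o-oooooooooooo-oooooo
oo-oooooooooooo-ooooo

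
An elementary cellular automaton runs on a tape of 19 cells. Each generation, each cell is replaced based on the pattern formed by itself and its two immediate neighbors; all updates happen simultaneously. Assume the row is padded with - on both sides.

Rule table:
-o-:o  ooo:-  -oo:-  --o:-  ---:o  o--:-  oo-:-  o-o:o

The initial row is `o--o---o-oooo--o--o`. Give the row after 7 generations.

oo-----ooo----oo---

o--o-o-oo------o--o
o--oooo---oooo-o--o
o-------o-----oo--o
o-ooooo-o-ooo-----o
oo-----ooo----ooo-o
---ooo-----oo----oo
oo-----ooo----oo---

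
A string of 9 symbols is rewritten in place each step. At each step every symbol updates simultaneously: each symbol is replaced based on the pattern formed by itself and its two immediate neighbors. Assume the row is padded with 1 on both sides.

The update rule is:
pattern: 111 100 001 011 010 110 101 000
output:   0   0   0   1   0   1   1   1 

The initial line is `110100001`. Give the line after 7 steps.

010100001

011001101
111001111
001001000
000000010
011111001
110001001
010100001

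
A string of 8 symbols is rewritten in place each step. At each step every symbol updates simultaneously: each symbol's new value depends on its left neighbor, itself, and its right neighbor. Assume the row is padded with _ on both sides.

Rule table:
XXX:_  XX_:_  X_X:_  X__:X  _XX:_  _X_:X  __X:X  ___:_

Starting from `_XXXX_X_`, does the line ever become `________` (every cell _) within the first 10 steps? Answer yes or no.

no

X_____XX
XX___X__
__X_XXX_
_XX____X
X__X__XX
XXXXXX__
______X_
_____XXX
____X___
___XXX__
step 10 is ___XXX__, still not uniform _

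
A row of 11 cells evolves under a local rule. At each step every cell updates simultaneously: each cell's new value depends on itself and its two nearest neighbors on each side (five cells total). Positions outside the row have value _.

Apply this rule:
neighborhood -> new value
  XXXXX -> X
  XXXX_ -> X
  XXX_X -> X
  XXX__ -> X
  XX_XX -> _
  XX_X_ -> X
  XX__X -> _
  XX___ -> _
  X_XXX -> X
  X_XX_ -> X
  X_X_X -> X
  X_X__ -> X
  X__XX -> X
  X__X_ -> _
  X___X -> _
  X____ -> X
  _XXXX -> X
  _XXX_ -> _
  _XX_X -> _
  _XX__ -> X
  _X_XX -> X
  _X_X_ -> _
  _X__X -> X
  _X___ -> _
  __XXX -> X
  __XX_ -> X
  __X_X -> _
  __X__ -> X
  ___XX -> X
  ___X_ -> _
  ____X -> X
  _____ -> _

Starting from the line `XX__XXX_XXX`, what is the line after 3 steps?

step 1: XX_XX_X_X_X
step 2: X__X_XX_X_X
step 3: XX__XX_XX_X

XX__XX_XX_X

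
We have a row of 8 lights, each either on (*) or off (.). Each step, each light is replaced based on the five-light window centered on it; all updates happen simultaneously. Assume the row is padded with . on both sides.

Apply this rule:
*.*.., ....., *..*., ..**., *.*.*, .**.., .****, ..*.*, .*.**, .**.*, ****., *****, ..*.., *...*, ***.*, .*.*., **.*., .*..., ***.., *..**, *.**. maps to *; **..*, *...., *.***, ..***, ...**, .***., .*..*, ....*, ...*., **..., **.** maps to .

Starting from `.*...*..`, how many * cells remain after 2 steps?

3

.***.**.
...*.**.
count of *: 3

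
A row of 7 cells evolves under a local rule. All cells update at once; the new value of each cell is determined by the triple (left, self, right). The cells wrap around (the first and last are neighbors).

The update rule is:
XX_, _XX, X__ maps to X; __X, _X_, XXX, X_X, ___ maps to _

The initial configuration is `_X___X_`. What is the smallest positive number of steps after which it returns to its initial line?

7

__X___X
X__X___
_X__X__
__X__X_
___X__X
X___X__
_X___X_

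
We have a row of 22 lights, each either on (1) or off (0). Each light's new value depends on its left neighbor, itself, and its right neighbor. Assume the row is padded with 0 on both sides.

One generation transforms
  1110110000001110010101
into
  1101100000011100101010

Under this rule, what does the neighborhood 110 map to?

At position 2 the neighborhood is 110; the next row has 0 there.

0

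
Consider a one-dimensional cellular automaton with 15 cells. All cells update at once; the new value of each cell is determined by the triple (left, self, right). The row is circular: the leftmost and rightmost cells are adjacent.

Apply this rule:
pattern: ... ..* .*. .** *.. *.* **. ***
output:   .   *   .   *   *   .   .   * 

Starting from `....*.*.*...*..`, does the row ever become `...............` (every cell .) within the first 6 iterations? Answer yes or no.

no

...*.....*.*.*.
..*.*...*.....*
**...*.*.*...*.
*.*.*.....*.*..
.....*...*...**
*...*.*.*.*.**.
iteration 6 is *...*.*.*.*.**., still not uniform .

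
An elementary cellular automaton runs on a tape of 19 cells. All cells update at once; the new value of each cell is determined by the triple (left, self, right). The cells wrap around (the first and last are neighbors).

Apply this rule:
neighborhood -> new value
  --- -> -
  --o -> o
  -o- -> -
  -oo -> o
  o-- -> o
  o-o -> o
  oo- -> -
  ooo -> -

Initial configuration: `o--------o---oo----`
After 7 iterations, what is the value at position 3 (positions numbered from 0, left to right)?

-

-o------o-o-oo-o--o
o-o----o-o-oo-o-oo-
-o-o--o-o-oo-o-oo-o
o-o-oo-o-oo-o-oo-o-
-o-oo-o-oo-o-oo-o-o
o-oo-o-oo-o-oo-o-o-
-oo-o-oo-o-oo-o-o-o
position 3 holds -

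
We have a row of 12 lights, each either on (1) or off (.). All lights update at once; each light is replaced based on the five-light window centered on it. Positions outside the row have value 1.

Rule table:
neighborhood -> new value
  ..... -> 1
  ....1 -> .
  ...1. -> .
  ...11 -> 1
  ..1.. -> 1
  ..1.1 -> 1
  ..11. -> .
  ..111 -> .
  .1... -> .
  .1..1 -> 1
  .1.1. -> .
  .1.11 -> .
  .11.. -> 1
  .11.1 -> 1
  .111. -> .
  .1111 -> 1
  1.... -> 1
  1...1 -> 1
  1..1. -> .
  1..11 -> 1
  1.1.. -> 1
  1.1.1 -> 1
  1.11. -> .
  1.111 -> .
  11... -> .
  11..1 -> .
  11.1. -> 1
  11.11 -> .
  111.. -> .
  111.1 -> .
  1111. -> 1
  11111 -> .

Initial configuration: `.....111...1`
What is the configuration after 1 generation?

.11.1....11.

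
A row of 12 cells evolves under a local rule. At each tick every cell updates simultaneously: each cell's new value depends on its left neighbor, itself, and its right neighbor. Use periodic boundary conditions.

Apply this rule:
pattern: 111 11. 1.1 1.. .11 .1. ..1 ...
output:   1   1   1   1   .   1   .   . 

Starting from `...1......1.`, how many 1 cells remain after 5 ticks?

4

...11.....11
1...11.....1
11...11.....
.11...11....
..11...11...
count of 1: 4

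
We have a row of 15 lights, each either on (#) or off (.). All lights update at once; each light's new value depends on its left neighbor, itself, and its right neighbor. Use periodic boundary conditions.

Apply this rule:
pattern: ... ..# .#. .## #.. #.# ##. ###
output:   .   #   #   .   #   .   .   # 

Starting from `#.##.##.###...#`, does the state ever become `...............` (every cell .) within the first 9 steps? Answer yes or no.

.........#.#.#.
........##.#.##
#......#...#...
##....###.###.#
#.#..#.#...#...
#.####.##.###.#
...##......#...
..#..#....###..
.######..#.#.#.
step 9 is .######..#.#.#., still not uniform .

no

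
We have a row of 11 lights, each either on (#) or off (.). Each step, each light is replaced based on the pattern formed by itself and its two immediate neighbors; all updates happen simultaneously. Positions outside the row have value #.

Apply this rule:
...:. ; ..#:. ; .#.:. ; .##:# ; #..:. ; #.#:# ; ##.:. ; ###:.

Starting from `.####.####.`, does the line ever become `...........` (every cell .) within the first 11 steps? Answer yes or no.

##...##...#
.....#....#
..........#
..........#  (fixed point — unchanged through step 11)
step 11 is ..........#, still not uniform .

no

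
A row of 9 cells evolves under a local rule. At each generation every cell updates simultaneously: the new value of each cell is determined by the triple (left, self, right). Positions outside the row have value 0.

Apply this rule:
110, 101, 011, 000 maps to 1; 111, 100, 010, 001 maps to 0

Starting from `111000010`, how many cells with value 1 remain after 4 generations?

6

generation 1: 101011000
generation 2: 010111011
generation 3: 001101111
generation 4: 101111001
count of 1: 6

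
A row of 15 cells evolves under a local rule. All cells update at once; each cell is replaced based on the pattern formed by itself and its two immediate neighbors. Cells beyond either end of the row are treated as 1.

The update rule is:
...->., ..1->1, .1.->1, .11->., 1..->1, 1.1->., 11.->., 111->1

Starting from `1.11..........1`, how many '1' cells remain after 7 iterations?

6

iteration 1: ....1........1.
iteration 2: 1..111......11.
iteration 3: .11.1.1....1...
iteration 4: ....1.11..111.1
iteration 5: 1..11...11.1...
iteration 6: .11..1.1...11.1
iteration 7: ...111.11.1....
count of 1: 6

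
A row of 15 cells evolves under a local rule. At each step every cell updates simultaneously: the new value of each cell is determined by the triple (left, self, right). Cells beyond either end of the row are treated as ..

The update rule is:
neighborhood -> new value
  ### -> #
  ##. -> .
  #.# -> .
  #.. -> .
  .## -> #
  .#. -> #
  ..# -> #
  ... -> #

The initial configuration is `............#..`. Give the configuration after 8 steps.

#############.#
############..#
###########..##
##########..##.
#########..##..
########..##..#
#######..##..##
######..##..##.

######..##..##.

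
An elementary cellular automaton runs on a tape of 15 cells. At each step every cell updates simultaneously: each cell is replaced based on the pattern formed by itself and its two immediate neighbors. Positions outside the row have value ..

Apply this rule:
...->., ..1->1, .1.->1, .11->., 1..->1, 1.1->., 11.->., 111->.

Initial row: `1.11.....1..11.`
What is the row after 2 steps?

step 1: 1...1...1111..1
step 2: 11.111.1....111

11.111.1....111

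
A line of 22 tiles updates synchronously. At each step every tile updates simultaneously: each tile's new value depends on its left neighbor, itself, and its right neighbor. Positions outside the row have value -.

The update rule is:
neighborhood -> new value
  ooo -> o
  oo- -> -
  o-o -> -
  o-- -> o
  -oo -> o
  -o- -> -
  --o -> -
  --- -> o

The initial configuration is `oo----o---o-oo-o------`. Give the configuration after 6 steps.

o--ooo--oooo-oo-o--oo-

o-ooo--oo---o---oooooo
--oo-o-o-oo--oo-ooooo-
o-o------o-o-o--oooo-o
---ooooo------o-ooo---
oo-oooo-ooooo---oo-ooo
o--ooo--oooo-oo-o--oo-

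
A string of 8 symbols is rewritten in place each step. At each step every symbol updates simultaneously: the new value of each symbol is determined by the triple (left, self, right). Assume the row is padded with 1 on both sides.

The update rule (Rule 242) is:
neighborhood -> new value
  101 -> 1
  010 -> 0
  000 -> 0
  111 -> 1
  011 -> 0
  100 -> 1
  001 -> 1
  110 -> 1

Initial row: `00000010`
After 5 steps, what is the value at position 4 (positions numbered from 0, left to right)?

10000101
11001010
11110101
11111010
11111101
position 4 holds 1

1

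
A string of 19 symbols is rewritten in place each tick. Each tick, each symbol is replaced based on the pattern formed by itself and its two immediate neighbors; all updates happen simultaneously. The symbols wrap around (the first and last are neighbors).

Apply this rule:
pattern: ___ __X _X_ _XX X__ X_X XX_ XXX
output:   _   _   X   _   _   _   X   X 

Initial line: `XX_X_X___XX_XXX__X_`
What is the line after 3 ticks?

_X_X_X____X___X__X_

_X_X_X____X__XX__X_
_X_X_X____X___X__X_
_X_X_X____X___X__X_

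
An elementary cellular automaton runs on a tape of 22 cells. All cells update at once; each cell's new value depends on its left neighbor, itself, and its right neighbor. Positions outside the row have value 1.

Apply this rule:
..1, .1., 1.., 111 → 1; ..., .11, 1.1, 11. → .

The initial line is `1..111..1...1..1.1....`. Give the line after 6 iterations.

1......11111.111.1.1.1

.11.1.1111.11111.11..1
....1..11...111....11.
1..1111..1.1.1.1..1...
.11.11.111.1.1.11111.1
........1..1.1..111...
1......11111.111.1.1.1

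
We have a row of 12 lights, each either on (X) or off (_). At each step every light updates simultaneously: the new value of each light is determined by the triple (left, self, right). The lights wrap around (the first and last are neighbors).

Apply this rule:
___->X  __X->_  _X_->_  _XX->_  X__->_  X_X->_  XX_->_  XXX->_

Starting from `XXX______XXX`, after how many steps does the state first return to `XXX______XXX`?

____XXXX____
XXX______XXX

2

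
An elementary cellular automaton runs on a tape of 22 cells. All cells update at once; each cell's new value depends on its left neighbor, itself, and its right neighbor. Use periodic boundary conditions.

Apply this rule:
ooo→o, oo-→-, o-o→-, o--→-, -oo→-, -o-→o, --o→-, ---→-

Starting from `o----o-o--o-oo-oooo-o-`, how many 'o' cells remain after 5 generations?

5

o----o-o--o-----oo--o-
o----o-o--o---------o-
o----o-o--o---------o-  (fixed point — unchanged through generation 5)
count of o: 5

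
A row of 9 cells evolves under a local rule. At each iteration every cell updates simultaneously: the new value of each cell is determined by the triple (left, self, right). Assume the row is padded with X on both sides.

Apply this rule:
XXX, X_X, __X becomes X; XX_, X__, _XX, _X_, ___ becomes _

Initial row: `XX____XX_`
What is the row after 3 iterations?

X____X__X
____X__X_
___X__X_X

___X__X_X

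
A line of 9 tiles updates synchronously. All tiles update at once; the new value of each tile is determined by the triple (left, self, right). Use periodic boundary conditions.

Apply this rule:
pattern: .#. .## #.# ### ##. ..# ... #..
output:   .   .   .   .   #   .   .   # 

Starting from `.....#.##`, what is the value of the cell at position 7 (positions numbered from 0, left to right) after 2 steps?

.

#.......#
##.......
position 7 holds .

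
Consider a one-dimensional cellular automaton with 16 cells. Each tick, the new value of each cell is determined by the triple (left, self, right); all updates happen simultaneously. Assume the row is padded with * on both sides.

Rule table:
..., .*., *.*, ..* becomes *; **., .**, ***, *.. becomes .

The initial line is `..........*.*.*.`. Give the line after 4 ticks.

.*..............

.***************
*...............
..**************
.*..............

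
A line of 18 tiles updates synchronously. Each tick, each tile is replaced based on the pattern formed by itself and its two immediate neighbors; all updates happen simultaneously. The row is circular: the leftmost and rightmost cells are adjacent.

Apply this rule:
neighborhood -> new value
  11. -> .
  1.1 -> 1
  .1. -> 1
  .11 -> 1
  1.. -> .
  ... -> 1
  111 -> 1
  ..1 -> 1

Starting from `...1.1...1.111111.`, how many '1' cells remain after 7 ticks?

tick 1: 111111.111111111..
tick 2: 11111.111111111..1
tick 3: 1111.111111111..11
tick 4: 111.111111111..111
tick 5: 11.111111111..1111
tick 6: 1.111111111..11111
tick 7: .111111111..111111
count of 1: 15

15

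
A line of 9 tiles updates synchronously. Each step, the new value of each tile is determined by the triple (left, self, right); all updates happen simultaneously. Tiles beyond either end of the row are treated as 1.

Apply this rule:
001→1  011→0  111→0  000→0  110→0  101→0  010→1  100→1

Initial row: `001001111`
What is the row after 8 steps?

000000010

111110000
000001001
100011110
010100000
010110001
010001010
011011010
000000010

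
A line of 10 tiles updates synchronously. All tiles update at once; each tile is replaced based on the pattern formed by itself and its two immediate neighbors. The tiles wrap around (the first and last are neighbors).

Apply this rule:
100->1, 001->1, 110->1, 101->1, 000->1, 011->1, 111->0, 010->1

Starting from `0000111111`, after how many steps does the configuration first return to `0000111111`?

2

step 1: 1111100001
step 2: 0000111111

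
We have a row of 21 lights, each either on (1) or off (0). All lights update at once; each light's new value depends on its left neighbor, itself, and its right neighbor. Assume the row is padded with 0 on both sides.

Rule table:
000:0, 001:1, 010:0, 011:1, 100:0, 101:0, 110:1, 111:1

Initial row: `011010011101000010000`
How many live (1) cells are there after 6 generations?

9

111000111100000100000
111001111100001000000
111011111100010000000
111011111100100000000
111011111101000000000
111011111100000000000
count of 1: 9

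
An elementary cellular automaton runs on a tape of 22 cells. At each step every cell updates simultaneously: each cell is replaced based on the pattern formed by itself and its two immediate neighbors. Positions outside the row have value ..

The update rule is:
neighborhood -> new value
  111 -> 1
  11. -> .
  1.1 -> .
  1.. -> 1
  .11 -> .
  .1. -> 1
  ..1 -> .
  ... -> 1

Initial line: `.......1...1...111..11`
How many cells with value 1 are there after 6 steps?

111111.111.111..1.1...
.1111...1...1.1.1.1111
..11.11.111.1.1.1..11.
1........1..1.1.11...1
11111111.11.1.1...11.1
.111111.....1.111....1
count of 1: 11

11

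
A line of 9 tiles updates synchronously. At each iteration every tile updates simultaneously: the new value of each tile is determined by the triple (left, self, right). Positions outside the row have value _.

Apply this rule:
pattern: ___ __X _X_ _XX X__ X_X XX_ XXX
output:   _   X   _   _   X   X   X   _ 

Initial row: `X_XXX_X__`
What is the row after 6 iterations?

iteration 1: _X__XX_X_
iteration 2: X_XX_XX_X
iteration 3: _X_XX_XX_
iteration 4: X_X_XX_XX
iteration 5: _X_X_XX_X
iteration 6: X_X_X_XX_

X_X_X_XX_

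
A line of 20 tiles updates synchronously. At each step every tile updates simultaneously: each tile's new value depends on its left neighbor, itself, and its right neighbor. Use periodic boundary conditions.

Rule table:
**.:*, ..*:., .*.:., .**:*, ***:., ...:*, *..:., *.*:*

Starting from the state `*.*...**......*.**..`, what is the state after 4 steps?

.*..*.**.****..***..
.....*****..*..*.*.*
.***.*...*......*.*.
.*.**..*...****..*..

.*.**..*...****..*..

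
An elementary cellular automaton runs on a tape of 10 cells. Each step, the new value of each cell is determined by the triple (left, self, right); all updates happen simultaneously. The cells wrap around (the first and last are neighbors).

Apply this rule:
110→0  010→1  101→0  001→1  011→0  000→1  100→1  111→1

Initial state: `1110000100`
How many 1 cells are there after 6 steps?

0101111111
0100111110
1111011101
1110001000
0101111111  (repeats step 1; period 4)
step 6: 0100111110
count of 1: 6

6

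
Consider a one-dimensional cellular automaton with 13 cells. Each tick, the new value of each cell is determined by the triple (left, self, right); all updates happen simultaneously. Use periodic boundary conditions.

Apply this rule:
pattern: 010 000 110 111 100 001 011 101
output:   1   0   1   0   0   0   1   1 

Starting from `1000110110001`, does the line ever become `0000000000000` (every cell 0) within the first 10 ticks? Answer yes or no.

1000111110001
1000100010001
1000100010001  (fixed point — unchanged through tick 10)
tick 10 is 1000100010001, still not uniform 0

no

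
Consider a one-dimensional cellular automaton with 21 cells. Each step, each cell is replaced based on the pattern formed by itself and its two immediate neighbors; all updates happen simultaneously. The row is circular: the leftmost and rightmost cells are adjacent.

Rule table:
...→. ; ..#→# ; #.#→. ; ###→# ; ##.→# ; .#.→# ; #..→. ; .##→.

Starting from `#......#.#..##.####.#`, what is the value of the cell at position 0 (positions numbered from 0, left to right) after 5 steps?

#.....##.#.#.#..###..
#....#.#.#.#.#.#.##.#
#...##.#.#.#.#.#..#..
#..#.#.#.#.#.#.#.##.#
#.##.#.#.#.#.#.#..#..
position 0 holds #

#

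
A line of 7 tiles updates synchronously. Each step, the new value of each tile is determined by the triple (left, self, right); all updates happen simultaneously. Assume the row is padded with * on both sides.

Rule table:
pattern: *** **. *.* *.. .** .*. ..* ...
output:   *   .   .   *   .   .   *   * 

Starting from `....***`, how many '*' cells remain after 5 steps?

****.**
***...*
**.***.
*...*..
.***.**
count of *: 5

5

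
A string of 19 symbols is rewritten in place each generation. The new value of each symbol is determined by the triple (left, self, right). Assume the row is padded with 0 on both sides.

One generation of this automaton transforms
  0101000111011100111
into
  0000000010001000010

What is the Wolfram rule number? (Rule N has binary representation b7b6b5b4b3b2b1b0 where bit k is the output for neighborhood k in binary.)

position 8: 111 → 1  (bit 7 = 1)
position 9: 110 → 0  (bit 6 = 0)
position 2: 101 → 0  (bit 5 = 0)
position 4: 100 → 0  (bit 4 = 0)
position 7: 011 → 0  (bit 3 = 0)
position 1: 010 → 0  (bit 2 = 0)
position 0: 001 → 0  (bit 1 = 0)
position 5: 000 → 0  (bit 0 = 0)
bits b7..b0 = 10000000 = 128

128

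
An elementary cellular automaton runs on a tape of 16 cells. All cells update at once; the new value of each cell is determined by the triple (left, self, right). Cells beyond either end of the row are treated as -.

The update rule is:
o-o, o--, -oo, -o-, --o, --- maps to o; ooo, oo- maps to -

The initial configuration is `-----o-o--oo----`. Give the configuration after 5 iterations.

ooooooooooooo-oo

ooooooooooo-oooo
o----------oo---
oooooooooooo-ooo
o-----------oo--
ooooooooooooo-oo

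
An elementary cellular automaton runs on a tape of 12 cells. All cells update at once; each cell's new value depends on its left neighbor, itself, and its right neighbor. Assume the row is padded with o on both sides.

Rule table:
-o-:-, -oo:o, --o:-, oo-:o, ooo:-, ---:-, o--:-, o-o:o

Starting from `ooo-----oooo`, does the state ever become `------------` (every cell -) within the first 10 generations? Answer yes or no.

--o-----o---
------------
all cells are - at generation 2

yes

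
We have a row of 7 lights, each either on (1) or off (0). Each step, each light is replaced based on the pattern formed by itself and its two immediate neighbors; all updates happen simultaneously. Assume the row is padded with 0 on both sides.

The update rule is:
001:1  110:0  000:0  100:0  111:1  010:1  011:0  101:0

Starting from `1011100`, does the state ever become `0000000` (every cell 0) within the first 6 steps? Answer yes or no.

no

step 1: 1001000
step 2: 1011000
step 3: 1000000
step 4: 1000000  (fixed point — unchanged through step 6)
step 6 is 1000000, still not uniform 0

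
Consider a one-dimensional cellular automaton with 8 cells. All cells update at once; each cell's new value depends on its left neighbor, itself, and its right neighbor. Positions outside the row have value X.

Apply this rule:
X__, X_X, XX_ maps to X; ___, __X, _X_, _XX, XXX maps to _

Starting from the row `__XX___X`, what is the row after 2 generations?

X__XX___
XX__XX__

XX__XX__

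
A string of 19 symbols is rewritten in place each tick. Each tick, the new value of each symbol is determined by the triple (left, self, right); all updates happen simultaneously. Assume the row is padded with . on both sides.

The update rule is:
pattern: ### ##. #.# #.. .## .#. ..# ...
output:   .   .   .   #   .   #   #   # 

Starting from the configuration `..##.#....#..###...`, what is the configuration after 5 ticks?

tick 1: ##...########...###
tick 2: ..###........###...
tick 3: ##...########...###  (repeats tick 1; period 2)
tick 5: ##...########...###

##...########...###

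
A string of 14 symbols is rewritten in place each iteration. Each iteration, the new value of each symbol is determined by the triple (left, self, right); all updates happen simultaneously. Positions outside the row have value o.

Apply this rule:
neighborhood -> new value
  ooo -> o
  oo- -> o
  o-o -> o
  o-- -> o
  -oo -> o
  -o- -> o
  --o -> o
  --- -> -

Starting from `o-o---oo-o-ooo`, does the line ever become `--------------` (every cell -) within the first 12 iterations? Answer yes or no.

oooo-ooooooooo
oooooooooooooo
oooooooooooooo  (fixed point — unchanged through iteration 12)
iteration 12 is oooooooooooooo, still not uniform -

no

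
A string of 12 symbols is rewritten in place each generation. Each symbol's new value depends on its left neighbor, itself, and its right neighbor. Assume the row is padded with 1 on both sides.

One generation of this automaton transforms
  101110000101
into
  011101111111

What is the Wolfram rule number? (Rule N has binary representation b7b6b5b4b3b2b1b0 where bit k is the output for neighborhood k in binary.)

191

position 3: 111 → 1  (bit 7 = 1)
position 0: 110 → 0  (bit 6 = 0)
position 1: 101 → 1  (bit 5 = 1)
position 5: 100 → 1  (bit 4 = 1)
position 2: 011 → 1  (bit 3 = 1)
position 9: 010 → 1  (bit 2 = 1)
position 8: 001 → 1  (bit 1 = 1)
position 6: 000 → 1  (bit 0 = 1)
bits b7..b0 = 10111111 = 191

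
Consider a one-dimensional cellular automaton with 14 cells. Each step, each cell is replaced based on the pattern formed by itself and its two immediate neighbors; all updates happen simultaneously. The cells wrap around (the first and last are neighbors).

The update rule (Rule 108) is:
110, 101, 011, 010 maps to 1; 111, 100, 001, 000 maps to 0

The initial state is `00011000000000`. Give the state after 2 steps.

00011000000000

00011000000000  (fixed point — unchanged through step 2)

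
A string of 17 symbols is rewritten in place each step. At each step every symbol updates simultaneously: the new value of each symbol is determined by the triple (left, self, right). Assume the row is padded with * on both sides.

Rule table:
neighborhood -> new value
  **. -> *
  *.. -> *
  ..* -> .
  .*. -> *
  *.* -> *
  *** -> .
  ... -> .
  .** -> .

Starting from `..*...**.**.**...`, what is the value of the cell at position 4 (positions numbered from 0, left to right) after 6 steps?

*

*.**...**.**.**..
**.**...**.**.**.
.**.**...**.**.**
*.**.**...**.**..
**.**.**...**.**.
.**.**.**...**.**
position 4 holds *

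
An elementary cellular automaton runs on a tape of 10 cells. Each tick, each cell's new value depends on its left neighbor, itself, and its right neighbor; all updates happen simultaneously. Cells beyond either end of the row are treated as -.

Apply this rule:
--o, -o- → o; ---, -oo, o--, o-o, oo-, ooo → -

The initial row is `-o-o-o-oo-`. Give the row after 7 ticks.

--oo------

oo-o-o----
---o-o----
--oo-o----
-o---o----
oo--oo----
---o------
--oo------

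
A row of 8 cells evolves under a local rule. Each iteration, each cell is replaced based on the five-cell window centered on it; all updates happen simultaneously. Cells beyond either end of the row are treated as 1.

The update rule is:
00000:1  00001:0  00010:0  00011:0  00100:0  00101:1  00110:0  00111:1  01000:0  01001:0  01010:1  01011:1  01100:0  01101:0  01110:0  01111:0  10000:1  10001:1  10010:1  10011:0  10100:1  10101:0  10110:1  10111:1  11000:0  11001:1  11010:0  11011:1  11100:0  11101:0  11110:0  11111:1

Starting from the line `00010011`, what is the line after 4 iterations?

01000010
01010011
00110010
10001111

10001111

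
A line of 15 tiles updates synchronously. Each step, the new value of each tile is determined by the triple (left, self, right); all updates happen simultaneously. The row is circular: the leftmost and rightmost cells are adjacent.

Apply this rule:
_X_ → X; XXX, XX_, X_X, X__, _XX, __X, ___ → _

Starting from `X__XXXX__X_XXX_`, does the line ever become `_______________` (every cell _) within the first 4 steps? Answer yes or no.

X________X_____
X________X_____  (fixed point — unchanged through step 4)
step 4 is X________X_____, still not uniform _

no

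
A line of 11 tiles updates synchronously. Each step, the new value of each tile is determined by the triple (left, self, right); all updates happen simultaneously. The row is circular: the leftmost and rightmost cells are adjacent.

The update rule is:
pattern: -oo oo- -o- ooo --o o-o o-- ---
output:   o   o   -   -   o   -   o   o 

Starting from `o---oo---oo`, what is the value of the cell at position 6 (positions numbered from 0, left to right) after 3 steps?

o

oooooooooo-
o--------o-
-oooooooo--
position 6 holds o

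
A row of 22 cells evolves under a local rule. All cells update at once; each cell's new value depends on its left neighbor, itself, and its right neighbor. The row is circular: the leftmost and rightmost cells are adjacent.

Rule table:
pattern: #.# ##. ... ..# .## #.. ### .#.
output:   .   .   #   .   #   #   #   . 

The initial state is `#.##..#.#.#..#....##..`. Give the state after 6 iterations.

..#.#......#..###.#.#.
#....#####..#.##.....#
.###.####.#...#.####.#
.##..###...##...###...
.#.#.##.##.#.##.##.###
.....#..#....#..#..##.

.....#..#....#..#..##.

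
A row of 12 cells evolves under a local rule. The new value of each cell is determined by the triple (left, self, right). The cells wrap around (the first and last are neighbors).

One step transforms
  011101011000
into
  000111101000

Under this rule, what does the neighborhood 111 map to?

0

At position 2 the neighborhood is 111; the next row has 0 there.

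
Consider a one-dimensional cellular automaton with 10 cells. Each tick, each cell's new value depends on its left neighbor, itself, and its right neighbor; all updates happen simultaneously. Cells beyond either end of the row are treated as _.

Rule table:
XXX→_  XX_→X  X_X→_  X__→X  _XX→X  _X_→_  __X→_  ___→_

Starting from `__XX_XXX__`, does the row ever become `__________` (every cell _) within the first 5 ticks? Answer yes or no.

no

tick 1: __XX_X_XX_
tick 2: __XX___XXX
tick 3: __XXX__X_X
tick 4: __X_XX____
tick 5: ____XXX___
tick 5 is ____XXX___, still not uniform _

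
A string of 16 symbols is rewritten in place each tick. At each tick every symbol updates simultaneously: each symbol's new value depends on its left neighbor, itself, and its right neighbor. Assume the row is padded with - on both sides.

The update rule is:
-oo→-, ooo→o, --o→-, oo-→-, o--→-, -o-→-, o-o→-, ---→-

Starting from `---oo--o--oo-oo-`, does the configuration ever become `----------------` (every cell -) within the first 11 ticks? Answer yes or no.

yes

----------------
all cells are - at tick 1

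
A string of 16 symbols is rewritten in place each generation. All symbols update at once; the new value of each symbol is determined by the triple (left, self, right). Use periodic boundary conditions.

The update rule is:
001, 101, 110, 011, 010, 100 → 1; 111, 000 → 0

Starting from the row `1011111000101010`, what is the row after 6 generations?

0011100011111111

1110001101111111
0011011111000000
0111110001100000
1100011011110000
1110111110011001
0011100011111111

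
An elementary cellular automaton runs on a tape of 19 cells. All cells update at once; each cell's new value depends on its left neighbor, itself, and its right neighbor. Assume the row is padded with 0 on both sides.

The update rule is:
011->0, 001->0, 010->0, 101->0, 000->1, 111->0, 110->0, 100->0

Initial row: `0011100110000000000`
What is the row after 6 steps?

0011111110000000000

1000000000111111111
0011111110000000000
1000000000111111111  (repeats step 1; period 2)
step 6: 0011111110000000000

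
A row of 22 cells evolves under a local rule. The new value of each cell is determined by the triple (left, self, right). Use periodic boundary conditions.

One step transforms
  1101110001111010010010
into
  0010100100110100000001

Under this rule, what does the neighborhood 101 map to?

At position 2 the neighborhood is 101; the next row has 1 there.

1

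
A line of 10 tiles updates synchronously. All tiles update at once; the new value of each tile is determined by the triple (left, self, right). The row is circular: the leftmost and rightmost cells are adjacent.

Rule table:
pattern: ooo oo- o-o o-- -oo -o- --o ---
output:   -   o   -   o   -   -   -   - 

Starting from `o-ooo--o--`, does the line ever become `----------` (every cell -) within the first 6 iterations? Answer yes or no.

no

----oo--o-
-----oo--o
o-----oo--
-o-----oo-
--o-----oo
o--o-----o
iteration 6 is o--o-----o, still not uniform -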